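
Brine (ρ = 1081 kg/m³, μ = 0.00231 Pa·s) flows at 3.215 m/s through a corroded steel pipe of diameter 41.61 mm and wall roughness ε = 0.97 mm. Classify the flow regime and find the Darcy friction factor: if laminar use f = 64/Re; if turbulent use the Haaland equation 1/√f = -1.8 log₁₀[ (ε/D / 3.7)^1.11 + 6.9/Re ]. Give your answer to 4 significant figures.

f ≈ 0.05228

Re = ρVD/μ = 1081·3.215·0.04161/0.00231 = 6.26e+04.
Re > 4000 → turbulent. ε/D = 0.00097/0.04161 = 0.0233; Haaland: 1/√f = -1.8 log₁₀[0.00361 + 0.00011] = 4.373, so f = 0.05228.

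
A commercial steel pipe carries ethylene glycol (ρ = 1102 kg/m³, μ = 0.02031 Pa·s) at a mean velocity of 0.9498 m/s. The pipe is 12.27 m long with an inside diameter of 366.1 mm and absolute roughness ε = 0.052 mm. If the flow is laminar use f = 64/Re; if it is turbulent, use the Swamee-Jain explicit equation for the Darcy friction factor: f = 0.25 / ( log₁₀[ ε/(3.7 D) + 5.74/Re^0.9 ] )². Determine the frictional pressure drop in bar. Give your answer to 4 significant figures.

Reynolds number Re = ρVD/μ = 1102 · 0.9498 · 0.3661 / 0.0203 = 1.887e+04.
Re > 4000 → turbulent. Relative roughness ε/D = 5.2e-05/0.3661 = 0.000142. Swamee-Jain: f = 0.25/(log₁₀[0.000142/3.7 + 5.74/1.887e+04^0.9])² = 0.25/(log₁₀[3.84e-05 + 0.000814])² = 0.25/(-3.069)² = 0.02654.
Darcy-Weisbach: ΔP = f(L/D)(ρV²/2) = 0.02654·(12.27/0.3661)·(1102·0.9498²/2) = 0.02654·33.52·497.1 = 442.1 Pa.
ΔP = 442.1 Pa = 0.004421 bar.

ΔP ≈ 0.004421 bar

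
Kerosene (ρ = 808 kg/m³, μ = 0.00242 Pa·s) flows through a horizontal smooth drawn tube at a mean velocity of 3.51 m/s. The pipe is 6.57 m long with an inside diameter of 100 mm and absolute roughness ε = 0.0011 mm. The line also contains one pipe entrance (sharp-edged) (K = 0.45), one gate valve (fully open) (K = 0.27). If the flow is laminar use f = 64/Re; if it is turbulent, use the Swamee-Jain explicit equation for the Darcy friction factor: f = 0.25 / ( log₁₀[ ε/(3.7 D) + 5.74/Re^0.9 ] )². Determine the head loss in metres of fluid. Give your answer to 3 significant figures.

Reynolds number Re = ρVD/μ = 808 · 3.51 · 0.1 / 0.00242 = 1.172e+05.
Re > 4000 → turbulent. Relative roughness ε/D = 1.1e-06/0.1 = 1.1e-05. Swamee-Jain: f = 0.25/(log₁₀[1.1e-05/3.7 + 5.74/1.172e+05^0.9])² = 0.25/(log₁₀[2.97e-06 + 0.000157])² = 0.25/(-3.795)² = 0.01736.
Total minor-loss coefficient ΣK = 1·0.45 + 1·0.27 = 0.72.
ΔP = [f·L/D + ΣK]·(ρV²/2) = [0.01736·6.57/0.1 + 0.72]·(808·3.51²/2) = [1.14 + 0.72]·4977 = 9260 Pa.
Head loss h_f = ΔP/(ρg) = 9260/(808·9.81) = 1.17 m.

h_f ≈ 1.17 m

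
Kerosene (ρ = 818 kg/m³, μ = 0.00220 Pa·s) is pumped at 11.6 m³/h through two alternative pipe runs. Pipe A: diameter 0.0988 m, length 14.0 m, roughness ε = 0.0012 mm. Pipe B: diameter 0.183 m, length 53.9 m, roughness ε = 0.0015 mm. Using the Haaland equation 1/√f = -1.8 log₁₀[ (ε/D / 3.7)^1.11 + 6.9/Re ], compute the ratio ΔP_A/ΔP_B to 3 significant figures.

ΔP_A/ΔP_B ≈ 4.80

Pipe A: V = Q/A = 0.003222/0.007667 = 0.4203 m/s; Re = 1.544e+04; ε/D = 1.21e-05; Haaland → f = 0.02752; ΔP_A = f(L/D)(ρV²/2) = 281.7 Pa.
Pipe B: V = Q/A = 0.003222/0.0263 = 0.1225 m/s; Re = 8336; ε/D = 8.2e-06; Haaland → f = 0.0325; ΔP_B = f(L/D)(ρV²/2) = 58.75 Pa.
ΔP_A/ΔP_B = 281.7/58.75 = 4.80.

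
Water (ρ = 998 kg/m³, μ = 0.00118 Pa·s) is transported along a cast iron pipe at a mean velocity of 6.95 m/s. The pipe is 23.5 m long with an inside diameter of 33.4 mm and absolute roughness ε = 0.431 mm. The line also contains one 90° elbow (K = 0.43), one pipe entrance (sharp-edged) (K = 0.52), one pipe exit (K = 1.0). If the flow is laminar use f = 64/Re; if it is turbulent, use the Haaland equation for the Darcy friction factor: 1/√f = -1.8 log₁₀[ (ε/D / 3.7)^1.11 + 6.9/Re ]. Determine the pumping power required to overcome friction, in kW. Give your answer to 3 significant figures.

Reynolds number Re = ρVD/μ = 998 · 6.95 · 0.0334 / 0.00118 = 1.963e+05.
Re > 4000 → turbulent. Relative roughness ε/D = 0.000431/0.0334 = 0.0129. Haaland: 1/√f = -1.8 log₁₀[(0.0129/3.7)^1.11 + 6.9/1.963e+05] = -1.8 log₁₀[0.00187 + 3.51e-05] = 4.895, so f = 0.04173.
Total minor-loss coefficient ΣK = 1·0.43 + 1·0.52 + 1·1 = 1.95.
ΔP = [f·L/D + ΣK]·(ρV²/2) = [0.04173·23.5/0.0334 + 1.95]·(998·6.95²/2) = [29.36 + 1.95]·2.41e+04 = 7.546e+05 Pa.
Q = V·A = 6.95·0.0008762 = 0.006089 m³/s.
Pumping power P = QΔP = 0.006089·7.546e+05 = 4595 W = 4.60 kW.

P ≈ 4.60 kW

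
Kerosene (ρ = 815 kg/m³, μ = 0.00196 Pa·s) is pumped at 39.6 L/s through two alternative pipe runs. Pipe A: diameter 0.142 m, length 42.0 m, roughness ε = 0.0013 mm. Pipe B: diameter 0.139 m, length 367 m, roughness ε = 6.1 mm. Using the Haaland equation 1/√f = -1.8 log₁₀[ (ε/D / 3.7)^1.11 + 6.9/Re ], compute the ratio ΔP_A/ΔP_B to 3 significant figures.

ΔP_A/ΔP_B ≈ 0.0251

Pipe A: V = Q/A = 0.0396/0.01584 = 2.501 m/s; Re = 1.476e+05; ε/D = 9.15e-06; Haaland → f = 0.0165; ΔP_A = f(L/D)(ρV²/2) = 1.244e+04 Pa.
Pipe B: V = Q/A = 0.0396/0.01517 = 2.61 m/s; Re = 1.508e+05; ε/D = 0.0439; Haaland → f = 0.06771; ΔP_B = f(L/D)(ρV²/2) = 4.961e+05 Pa.
ΔP_A/ΔP_B = 1.244e+04/4.961e+05 = 0.0251.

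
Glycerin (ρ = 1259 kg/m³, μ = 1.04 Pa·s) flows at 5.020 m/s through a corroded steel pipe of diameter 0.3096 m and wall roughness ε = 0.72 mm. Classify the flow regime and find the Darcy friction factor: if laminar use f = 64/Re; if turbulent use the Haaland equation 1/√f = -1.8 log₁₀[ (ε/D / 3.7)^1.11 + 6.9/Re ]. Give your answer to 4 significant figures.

f ≈ 0.03402

Re = ρVD/μ = 1259·5.02·0.3096/1.04 = 1881.
Re < 2300 → laminar, so f = 64/Re = 0.03402 (roughness is irrelevant in laminar flow).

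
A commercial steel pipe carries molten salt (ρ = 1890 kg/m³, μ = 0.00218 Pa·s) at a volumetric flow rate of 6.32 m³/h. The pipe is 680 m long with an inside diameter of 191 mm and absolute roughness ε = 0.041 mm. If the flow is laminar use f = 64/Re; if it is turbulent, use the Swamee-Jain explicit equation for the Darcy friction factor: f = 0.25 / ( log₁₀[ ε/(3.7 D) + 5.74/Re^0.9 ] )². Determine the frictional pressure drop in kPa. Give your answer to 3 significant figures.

Q = 6.32 m³/h = 6.32/3600 = 0.001756 m³/s.
Cross-sectional area A = πD²/4 = π(0.191)²/4 = 0.02865 m²; mean velocity V = Q/A = 0.001756/0.02865 = 0.06127 m/s.
Reynolds number Re = ρVD/μ = 1890 · 0.06127 · 0.191 / 0.00218 = 1.015e+04.
Re > 4000 → turbulent. Relative roughness ε/D = 4.1e-05/0.191 = 0.000215. Swamee-Jain: f = 0.25/(log₁₀[0.000215/3.7 + 5.74/1.015e+04^0.9])² = 0.25/(log₁₀[5.8e-05 + 0.00142])² = 0.25/(-2.829)² = 0.03123.
Darcy-Weisbach: ΔP = f(L/D)(ρV²/2) = 0.03123·(680/0.191)·(1890·0.06127²/2) = 0.03123·3560·3.548 = 394.4 Pa.
ΔP = 394.4 Pa = 0.394 kPa.

ΔP ≈ 0.394 kPa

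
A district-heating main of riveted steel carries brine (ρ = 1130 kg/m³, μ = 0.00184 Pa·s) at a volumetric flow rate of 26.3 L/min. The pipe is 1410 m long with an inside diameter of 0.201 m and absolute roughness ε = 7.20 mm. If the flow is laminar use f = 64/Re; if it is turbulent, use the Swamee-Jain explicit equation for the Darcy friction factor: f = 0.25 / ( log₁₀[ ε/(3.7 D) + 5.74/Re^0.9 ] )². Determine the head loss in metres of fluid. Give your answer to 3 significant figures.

Q = 26.3 L/min = 26.3/60000 = 0.0004383 m³/s.
Cross-sectional area A = πD²/4 = π(0.201)²/4 = 0.03173 m²; mean velocity V = Q/A = 0.0004383/0.03173 = 0.01381 m/s.
Reynolds number Re = ρVD/μ = 1130 · 0.01381 · 0.201 / 0.00184 = 1705.
Re < 2300 → laminar flow, so f = 64/Re = 64/1705 = 0.03753 (the turbulent correlation is not needed).
Darcy-Weisbach: ΔP = f(L/D)(ρV²/2) = 0.03753·(1410/0.201)·(1130·0.01381²/2) = 0.03753·7015·0.1078 = 28.39 Pa.
Head loss h_f = ΔP/(ρg) = 28.39/(1130·9.81) = 0.00256 m.

h_f ≈ 0.00256 m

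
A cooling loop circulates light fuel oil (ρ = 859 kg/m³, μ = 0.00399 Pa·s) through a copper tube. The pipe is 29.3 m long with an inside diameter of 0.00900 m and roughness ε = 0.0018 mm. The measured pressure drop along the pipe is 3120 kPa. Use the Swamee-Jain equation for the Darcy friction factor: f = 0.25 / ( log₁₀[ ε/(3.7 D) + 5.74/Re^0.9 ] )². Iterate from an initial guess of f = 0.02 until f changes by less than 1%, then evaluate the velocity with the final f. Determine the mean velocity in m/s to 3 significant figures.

V ≈ 9.07 m/s

Rearranging Darcy-Weisbach: V = √(2·ΔP·D/(f·L·ρ)). With ε/D = 1.8e-06/0.009 = 0.0002, iterate starting from f = 0.02:
  f = 0.02 → V = √(2·3.12e+06·0.009/(0.02·29.3·859)) = 10.56 m/s; Re = ρVD/μ = 2.047e+04; f → 0.02617
  f = 0.02617 → V = 9.235 m/s; Re = 1.789e+04; f → 0.02702
  f = 0.02702 → V = 9.088 m/s; Re = 1.761e+04; f → 0.02712
Converged (Δf/f < 1%). With the final f = 0.02712: V = √(2·3.12e+06·0.009/(0.02712·29.3·859)) = 9.07 m/s.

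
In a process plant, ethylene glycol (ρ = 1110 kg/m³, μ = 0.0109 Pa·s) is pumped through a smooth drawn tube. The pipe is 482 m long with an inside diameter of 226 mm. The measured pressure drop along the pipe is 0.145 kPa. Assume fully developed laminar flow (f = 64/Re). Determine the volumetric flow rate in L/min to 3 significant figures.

For laminar flow, f = 64/Re with Re = ρVD/μ, so Darcy-Weisbach reduces to ΔP = 32μLV/D². Solving for V: V = ΔP·D²/(32μL) = 145·(0.226)²/(32·0.0109·482) = 0.04405 m/s.
Check: Re = ρVD/μ = 1110·0.04405·0.226/0.0109 = 1014 < 2300, so the laminar assumption holds.
Q = V·A = 0.04405·(π/4·0.226²) = 0.001767 m³/s = 106 L/min.

Q ≈ 106 L/min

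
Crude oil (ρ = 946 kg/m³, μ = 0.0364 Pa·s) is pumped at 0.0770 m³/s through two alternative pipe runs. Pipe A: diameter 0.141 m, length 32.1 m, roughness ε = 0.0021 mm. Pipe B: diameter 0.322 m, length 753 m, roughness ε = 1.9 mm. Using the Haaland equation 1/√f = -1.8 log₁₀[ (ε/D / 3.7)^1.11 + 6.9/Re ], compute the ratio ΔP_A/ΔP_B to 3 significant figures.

Pipe A: V = Q/A = 0.077/0.01561 = 4.931 m/s; Re = 1.807e+04; ε/D = 1.49e-05; Haaland → f = 0.02643; ΔP_A = f(L/D)(ρV²/2) = 6.922e+04 Pa.
Pipe B: V = Q/A = 0.077/0.08143 = 0.9456 m/s; Re = 7913; ε/D = 0.0059; Haaland → f = 0.03992; ΔP_B = f(L/D)(ρV²/2) = 3.948e+04 Pa.
ΔP_A/ΔP_B = 6.922e+04/3.948e+04 = 1.75.

ΔP_A/ΔP_B ≈ 1.75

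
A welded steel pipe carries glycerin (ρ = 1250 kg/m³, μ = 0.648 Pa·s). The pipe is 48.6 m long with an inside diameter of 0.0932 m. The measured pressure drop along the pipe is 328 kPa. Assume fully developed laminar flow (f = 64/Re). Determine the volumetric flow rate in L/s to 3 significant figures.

For laminar flow, f = 64/Re with Re = ρVD/μ, so Darcy-Weisbach reduces to ΔP = 32μLV/D². Solving for V: V = ΔP·D²/(32μL) = 3.28e+05·(0.0932)²/(32·0.648·48.6) = 2.827 m/s.
Check: Re = ρVD/μ = 1250·2.827·0.0932/0.648 = 508.3 < 2300, so the laminar assumption holds.
Q = V·A = 2.827·(π/4·0.0932²) = 0.01929 m³/s = 19.3 L/s.

Q ≈ 19.3 L/s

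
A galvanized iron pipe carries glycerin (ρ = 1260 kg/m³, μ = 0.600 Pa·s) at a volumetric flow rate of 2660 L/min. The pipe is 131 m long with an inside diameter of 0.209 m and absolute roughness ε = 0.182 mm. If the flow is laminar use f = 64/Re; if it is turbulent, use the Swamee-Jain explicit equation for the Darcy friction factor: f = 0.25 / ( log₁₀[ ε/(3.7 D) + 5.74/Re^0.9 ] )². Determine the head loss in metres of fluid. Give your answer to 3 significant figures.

h_f ≈ 6.02 m

Q = 2660 L/min = 2660/60000 = 0.04433 m³/s.
Cross-sectional area A = πD²/4 = π(0.209)²/4 = 0.03431 m²; mean velocity V = Q/A = 0.04433/0.03431 = 1.292 m/s.
Reynolds number Re = ρVD/μ = 1260 · 1.292 · 0.209 / 0.6 = 567.2.
Re < 2300 → laminar flow, so f = 64/Re = 64/567.2 = 0.1128 (the turbulent correlation is not needed).
Darcy-Weisbach: ΔP = f(L/D)(ρV²/2) = 0.1128·(131/0.209)·(1260·1.292²/2) = 0.1128·626.8·1052 = 7.441e+04 Pa.
Head loss h_f = ΔP/(ρg) = 7.441e+04/(1260·9.81) = 6.02 m.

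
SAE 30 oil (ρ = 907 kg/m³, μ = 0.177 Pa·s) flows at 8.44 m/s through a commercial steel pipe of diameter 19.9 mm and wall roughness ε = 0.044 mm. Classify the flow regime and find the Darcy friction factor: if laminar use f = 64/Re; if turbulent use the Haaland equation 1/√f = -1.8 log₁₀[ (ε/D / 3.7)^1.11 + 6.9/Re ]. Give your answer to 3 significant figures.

Re = ρVD/μ = 907·8.44·0.0199/0.177 = 860.7.
Re < 2300 → laminar, so f = 64/Re = 0.07436 (roughness is irrelevant in laminar flow).

f ≈ 0.0744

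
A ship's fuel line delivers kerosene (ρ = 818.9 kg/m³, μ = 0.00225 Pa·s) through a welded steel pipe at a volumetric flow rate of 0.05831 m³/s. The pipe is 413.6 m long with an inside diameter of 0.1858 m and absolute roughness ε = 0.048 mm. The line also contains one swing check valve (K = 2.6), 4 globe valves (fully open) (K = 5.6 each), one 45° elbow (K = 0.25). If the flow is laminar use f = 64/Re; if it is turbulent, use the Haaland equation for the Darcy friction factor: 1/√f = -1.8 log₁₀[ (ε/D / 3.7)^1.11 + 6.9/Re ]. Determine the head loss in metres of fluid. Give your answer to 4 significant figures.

Cross-sectional area A = πD²/4 = π(0.1858)²/4 = 0.02711 m²; mean velocity V = Q/A = 0.05831/0.02711 = 2.151 m/s.
Reynolds number Re = ρVD/μ = 818.9 · 2.151 · 0.1858 / 0.00225 = 1.454e+05.
Re > 4000 → turbulent. Relative roughness ε/D = 4.8e-05/0.1858 = 0.000258. Haaland: 1/√f = -1.8 log₁₀[(0.000258/3.7)^1.11 + 6.9/1.454e+05] = -1.8 log₁₀[2.44e-05 + 4.74e-05] = 7.459, so f = 0.01797.
Total minor-loss coefficient ΣK = 1·2.6 + 4·5.6 + 1·0.25 = 25.2.
ΔP = [f·L/D + ΣK]·(ρV²/2) = [0.01797·413.6/0.1858 + 25.2]·(818.9·2.151²/2) = [40.01 + 25.2]·1894 = 1.236e+05 Pa.
Head loss h_f = ΔP/(ρg) = 1.236e+05/(818.9·9.81) = 15.38 m.

h_f ≈ 15.38 m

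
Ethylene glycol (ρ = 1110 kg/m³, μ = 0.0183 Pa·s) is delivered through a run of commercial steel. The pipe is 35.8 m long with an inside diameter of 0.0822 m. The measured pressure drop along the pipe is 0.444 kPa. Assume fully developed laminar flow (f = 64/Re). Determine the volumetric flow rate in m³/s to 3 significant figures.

Q ≈ 7.59×10^-4 m³/s

For laminar flow, f = 64/Re with Re = ρVD/μ, so Darcy-Weisbach reduces to ΔP = 32μLV/D². Solving for V: V = ΔP·D²/(32μL) = 444·(0.0822)²/(32·0.0183·35.8) = 0.1431 m/s.
Check: Re = ρVD/μ = 1110·0.1431·0.0822/0.0183 = 713.5 < 2300, so the laminar assumption holds.
Q = V·A = 0.1431·(π/4·0.0822²) = 0.0007594 m³/s = 7.59×10^-4 m³/s.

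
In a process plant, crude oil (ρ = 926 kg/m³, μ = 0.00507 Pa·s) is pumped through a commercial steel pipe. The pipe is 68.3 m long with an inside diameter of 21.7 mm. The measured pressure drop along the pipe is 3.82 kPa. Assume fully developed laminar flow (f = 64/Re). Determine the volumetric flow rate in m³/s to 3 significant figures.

For laminar flow, f = 64/Re with Re = ρVD/μ, so Darcy-Weisbach reduces to ΔP = 32μLV/D². Solving for V: V = ΔP·D²/(32μL) = 3820·(0.0217)²/(32·0.00507·68.3) = 0.1623 m/s.
Check: Re = ρVD/μ = 926·0.1623·0.0217/0.00507 = 643.4 < 2300, so the laminar assumption holds.
Q = V·A = 0.1623·(π/4·0.0217²) = 6.004e-05 m³/s = 6.00×10^-5 m³/s.

Q ≈ 6.00×10^-5 m³/s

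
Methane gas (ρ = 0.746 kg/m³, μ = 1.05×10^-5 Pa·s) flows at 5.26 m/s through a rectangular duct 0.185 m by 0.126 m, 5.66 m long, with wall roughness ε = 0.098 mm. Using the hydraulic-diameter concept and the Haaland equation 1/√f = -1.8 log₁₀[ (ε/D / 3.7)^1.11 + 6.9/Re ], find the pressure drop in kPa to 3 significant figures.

Hydraulic diameter D_h = 4A/P = 4·(0.185·0.126)/(2·(0.185+0.126)) = 0.09324/0.622 = 0.1499 m.
Re = ρVD_h/μ = 0.746·5.26·0.1499/1.05e-05 = 5.602e+04.
ε/D_h = 9.8e-05/0.1499 = 0.000654; Haaland gives 1/√f = -1.8 log₁₀[6.83e-05+0.000123] = 6.692, so f = 0.02233.
ΔP = f(L/D_h)(ρV²/2) = 0.02233·5.66/0.1499·10.32 = 8.7 Pa.
ΔP = 0.00870 kPa.

ΔP ≈ 0.00870 kPa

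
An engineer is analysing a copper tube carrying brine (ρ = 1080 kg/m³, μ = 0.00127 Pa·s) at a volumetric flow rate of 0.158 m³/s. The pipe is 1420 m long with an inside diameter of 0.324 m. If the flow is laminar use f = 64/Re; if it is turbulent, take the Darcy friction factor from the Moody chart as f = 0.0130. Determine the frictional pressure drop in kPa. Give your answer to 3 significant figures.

ΔP ≈ 113 kPa

Cross-sectional area A = πD²/4 = π(0.324)²/4 = 0.08245 m²; mean velocity V = Q/A = 0.158/0.08245 = 1.916 m/s.
Reynolds number Re = ρVD/μ = 1080 · 1.916 · 0.324 / 0.00127 = 5.28e+05.
Re > 4000 → turbulent; use the Moody-chart value f = 0.0130.
Darcy-Weisbach: ΔP = f(L/D)(ρV²/2) = 0.013·(1420/0.324)·(1080·1.916²/2) = 0.013·4383·1983 = 1.13e+05 Pa.
ΔP = 1.13e+05 Pa = 113 kPa.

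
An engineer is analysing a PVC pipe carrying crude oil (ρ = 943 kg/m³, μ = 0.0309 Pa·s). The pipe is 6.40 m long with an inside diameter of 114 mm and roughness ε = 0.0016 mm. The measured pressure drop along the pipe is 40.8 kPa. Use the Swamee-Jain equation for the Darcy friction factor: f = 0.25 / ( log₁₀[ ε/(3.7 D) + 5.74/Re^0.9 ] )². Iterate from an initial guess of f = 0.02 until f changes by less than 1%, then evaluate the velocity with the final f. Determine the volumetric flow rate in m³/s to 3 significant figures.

Q ≈ 0.0821 m³/s

Rearranging Darcy-Weisbach: V = √(2·ΔP·D/(f·L·ρ)). With ε/D = 1.6e-06/0.114 = 1.4e-05, iterate starting from f = 0.02:
  f = 0.02 → V = √(2·4.08e+04·0.114/(0.02·6.4·943)) = 8.779 m/s; Re = ρVD/μ = 3.054e+04; f → 0.02332
  f = 0.02332 → V = 8.13 m/s; Re = 2.829e+04; f → 0.02375
  f = 0.02375 → V = 8.056 m/s; Re = 2.803e+04; f → 0.0238
Converged (Δf/f < 1%). With the final f = 0.0238: V = √(2·4.08e+04·0.114/(0.0238·6.4·943)) = 8.048 m/s.
Q = V·A = 8.048·(π/4·0.114²) = 0.08214 m³/s = 0.0821 m³/s.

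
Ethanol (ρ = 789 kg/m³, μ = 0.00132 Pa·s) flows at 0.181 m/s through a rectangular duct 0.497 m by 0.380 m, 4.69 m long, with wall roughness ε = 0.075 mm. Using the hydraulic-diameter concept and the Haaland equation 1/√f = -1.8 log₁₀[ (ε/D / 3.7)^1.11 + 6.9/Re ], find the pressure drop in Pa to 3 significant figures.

Hydraulic diameter D_h = 4A/P = 4·(0.497·0.38)/(2·(0.497+0.38)) = 0.7554/1.754 = 0.4307 m.
Re = ρVD_h/μ = 789·0.181·0.4307/0.00132 = 4.66e+04.
ε/D_h = 7.5e-05/0.4307 = 0.000174; Haaland gives 1/√f = -1.8 log₁₀[1.57e-05+0.000148] = 6.814, so f = 0.02154.
ΔP = f(L/D_h)(ρV²/2) = 0.02154·4.69/0.4307·12.92 = 3.031 Pa.

ΔP ≈ 3.03 Pa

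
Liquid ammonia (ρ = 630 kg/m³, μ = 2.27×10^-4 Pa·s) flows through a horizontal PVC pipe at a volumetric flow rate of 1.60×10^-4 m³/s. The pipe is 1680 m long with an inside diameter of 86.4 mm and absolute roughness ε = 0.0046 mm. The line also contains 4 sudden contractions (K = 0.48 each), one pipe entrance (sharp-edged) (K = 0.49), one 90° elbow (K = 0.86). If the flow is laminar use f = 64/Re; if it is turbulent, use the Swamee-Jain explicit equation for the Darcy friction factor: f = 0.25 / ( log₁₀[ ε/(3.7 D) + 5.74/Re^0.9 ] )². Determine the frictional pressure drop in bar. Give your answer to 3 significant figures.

ΔP ≈ 0.00160 bar

Cross-sectional area A = πD²/4 = π(0.0864)²/4 = 0.005863 m²; mean velocity V = Q/A = 0.00016/0.005863 = 0.02729 m/s.
Reynolds number Re = ρVD/μ = 630 · 0.02729 · 0.0864 / 0.000227 = 6544.
Re > 4000 → turbulent. Relative roughness ε/D = 4.6e-06/0.0864 = 5.32e-05. Swamee-Jain: f = 0.25/(log₁₀[5.32e-05/3.7 + 5.74/6544^0.9])² = 0.25/(log₁₀[1.44e-05 + 0.00211])² = 0.25/(-2.672)² = 0.03501.
Total minor-loss coefficient ΣK = 4·0.48 + 1·0.49 + 1·0.86 = 3.27.
ΔP = [f·L/D + ΣK]·(ρV²/2) = [0.03501·1680/0.0864 + 3.27]·(630·0.02729²/2) = [680.7 + 3.27]·0.2346 = 160.4 Pa.
ΔP = 160.4 Pa = 0.00160 bar.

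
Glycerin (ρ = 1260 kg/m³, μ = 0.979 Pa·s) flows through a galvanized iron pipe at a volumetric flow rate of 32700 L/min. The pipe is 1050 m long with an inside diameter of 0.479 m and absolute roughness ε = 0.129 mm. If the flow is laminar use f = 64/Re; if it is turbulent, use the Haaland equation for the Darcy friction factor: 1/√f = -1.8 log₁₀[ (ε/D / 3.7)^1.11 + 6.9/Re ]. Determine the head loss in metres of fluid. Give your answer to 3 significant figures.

h_f ≈ 35.1 m

Q = 32700 L/min = 32700/60000 = 0.545 m³/s.
Cross-sectional area A = πD²/4 = π(0.479)²/4 = 0.1802 m²; mean velocity V = Q/A = 0.545/0.1802 = 3.024 m/s.
Reynolds number Re = ρVD/μ = 1260 · 3.024 · 0.479 / 0.979 = 1864.
Re < 2300 → laminar flow, so f = 64/Re = 64/1864 = 0.03433 (the turbulent correlation is not needed).
Darcy-Weisbach: ΔP = f(L/D)(ρV²/2) = 0.03433·(1050/0.479)·(1260·3.024²/2) = 0.03433·2192·5763 = 4.336e+05 Pa.
Head loss h_f = ΔP/(ρg) = 4.336e+05/(1260·9.81) = 35.1 m.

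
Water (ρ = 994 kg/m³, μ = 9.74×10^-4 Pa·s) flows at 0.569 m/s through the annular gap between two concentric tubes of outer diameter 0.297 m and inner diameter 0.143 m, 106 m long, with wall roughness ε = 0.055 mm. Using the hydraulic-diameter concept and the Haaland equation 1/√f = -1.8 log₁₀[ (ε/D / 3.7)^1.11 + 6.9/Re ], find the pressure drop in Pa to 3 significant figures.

Hydraulic diameter D_h = 4A/P = D_o - D_i = 0.297 - 0.143 = 0.154 m.
Re = ρVD_h/μ = 994·0.569·0.154/0.000974 = 8.943e+04.
ε/D_h = 5.5e-05/0.154 = 0.000357; Haaland gives 1/√f = -1.8 log₁₀[3.49e-05+7.72e-05] = 7.111, so f = 0.01978.
ΔP = f(L/D_h)(ρV²/2) = 0.01978·106/0.154·160.9 = 2190 Pa.

ΔP ≈ 2190 Pa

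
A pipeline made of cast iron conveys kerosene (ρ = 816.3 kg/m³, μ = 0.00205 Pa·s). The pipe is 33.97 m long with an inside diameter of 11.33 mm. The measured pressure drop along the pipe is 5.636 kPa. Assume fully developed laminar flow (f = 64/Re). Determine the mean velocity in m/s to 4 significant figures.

V ≈ 0.3247 m/s

For laminar flow, f = 64/Re with Re = ρVD/μ, so Darcy-Weisbach reduces to ΔP = 32μLV/D². Solving for V: V = ΔP·D²/(32μL) = 5636·(0.01133)²/(32·0.00205·33.97) = 0.3247 m/s.
Check: Re = ρVD/μ = 816.3·0.3247·0.01133/0.00205 = 1465 < 2300, so the laminar assumption holds.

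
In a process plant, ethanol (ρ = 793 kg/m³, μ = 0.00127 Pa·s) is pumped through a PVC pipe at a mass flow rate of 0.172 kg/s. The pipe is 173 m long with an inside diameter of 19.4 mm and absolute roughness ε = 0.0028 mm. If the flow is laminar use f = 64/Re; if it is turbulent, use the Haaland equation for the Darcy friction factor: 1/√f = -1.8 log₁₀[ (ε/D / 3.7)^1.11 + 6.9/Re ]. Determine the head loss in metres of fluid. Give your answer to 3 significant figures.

A = πD²/4 = π(0.0194)²/4 = 0.0002956 m²; mean velocity V = ṁ/(ρA) = 0.172/(793 · 0.0002956) = 0.7338 m/s.
Reynolds number Re = ρVD/μ = 793 · 0.7338 · 0.0194 / 0.00127 = 8889.
Re > 4000 → turbulent. Relative roughness ε/D = 2.8e-06/0.0194 = 0.000144. Haaland: 1/√f = -1.8 log₁₀[(0.000144/3.7)^1.11 + 6.9/8889] = -1.8 log₁₀[1.28e-05 + 0.000776] = 5.585, so f = 0.03206.
Darcy-Weisbach: ΔP = f(L/D)(ρV²/2) = 0.03206·(173/0.0194)·(793·0.7338²/2) = 0.03206·8918·213.5 = 6.103e+04 Pa.
Head loss h_f = ΔP/(ρg) = 6.103e+04/(793·9.81) = 7.84 m.

h_f ≈ 7.84 m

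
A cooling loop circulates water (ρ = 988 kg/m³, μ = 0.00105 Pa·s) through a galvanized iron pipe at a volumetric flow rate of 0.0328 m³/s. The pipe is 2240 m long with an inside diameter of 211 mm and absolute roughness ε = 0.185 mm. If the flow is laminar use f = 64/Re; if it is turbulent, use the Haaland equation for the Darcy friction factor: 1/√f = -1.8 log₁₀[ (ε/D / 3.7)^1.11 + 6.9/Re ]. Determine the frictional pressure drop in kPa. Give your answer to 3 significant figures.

Cross-sectional area A = πD²/4 = π(0.211)²/4 = 0.03497 m²; mean velocity V = Q/A = 0.0328/0.03497 = 0.938 m/s.
Reynolds number Re = ρVD/μ = 988 · 0.938 · 0.211 / 0.00105 = 1.862e+05.
Re > 4000 → turbulent. Relative roughness ε/D = 0.000185/0.211 = 0.000877. Haaland: 1/√f = -1.8 log₁₀[(0.000877/3.7)^1.11 + 6.9/1.862e+05] = -1.8 log₁₀[9.46e-05 + 3.7e-05] = 6.985, so f = 0.0205.
Darcy-Weisbach: ΔP = f(L/D)(ρV²/2) = 0.0205·(2240/0.211)·(988·0.938²/2) = 0.0205·1.062e+04·434.7 = 9.458e+04 Pa.
ΔP = 9.458e+04 Pa = 94.6 kPa.

ΔP ≈ 94.6 kPa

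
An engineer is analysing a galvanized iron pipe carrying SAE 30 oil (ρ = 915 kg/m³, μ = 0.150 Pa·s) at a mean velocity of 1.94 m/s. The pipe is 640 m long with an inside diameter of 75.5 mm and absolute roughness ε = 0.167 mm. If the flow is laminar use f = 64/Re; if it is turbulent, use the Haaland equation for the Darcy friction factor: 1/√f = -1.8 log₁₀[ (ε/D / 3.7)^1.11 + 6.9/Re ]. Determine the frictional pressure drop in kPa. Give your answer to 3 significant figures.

Reynolds number Re = ρVD/μ = 915 · 1.94 · 0.0755 / 0.15 = 893.5.
Re < 2300 → laminar flow, so f = 64/Re = 64/893.5 = 0.07163 (the turbulent correlation is not needed).
Darcy-Weisbach: ΔP = f(L/D)(ρV²/2) = 0.07163·(640/0.0755)·(915·1.94²/2) = 0.07163·8477·1722 = 1.046e+06 Pa.
ΔP = 1.046e+06 Pa = 1050 kPa.

ΔP ≈ 1050 kPa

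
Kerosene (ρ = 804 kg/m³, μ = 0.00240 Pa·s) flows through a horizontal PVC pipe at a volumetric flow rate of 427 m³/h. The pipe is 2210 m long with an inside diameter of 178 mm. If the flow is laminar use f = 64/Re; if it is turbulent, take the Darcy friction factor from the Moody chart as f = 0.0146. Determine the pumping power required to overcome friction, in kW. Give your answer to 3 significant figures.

Q = 427 m³/h = 427/3600 = 0.1186 m³/s.
Cross-sectional area A = πD²/4 = π(0.178)²/4 = 0.02488 m²; mean velocity V = Q/A = 0.1186/0.02488 = 4.766 m/s.
Reynolds number Re = ρVD/μ = 804 · 4.766 · 0.178 / 0.0024 = 2.842e+05.
Re > 4000 → turbulent; use the Moody-chart value f = 0.0146.
Darcy-Weisbach: ΔP = f(L/D)(ρV²/2) = 0.0146·(2210/0.178)·(804·4.766²/2) = 0.0146·1.242e+04·9133 = 1.656e+06 Pa.
Pumping power P = QΔP = 0.1186·1.656e+06 = 196400 W = 196 kW.

P ≈ 196 kW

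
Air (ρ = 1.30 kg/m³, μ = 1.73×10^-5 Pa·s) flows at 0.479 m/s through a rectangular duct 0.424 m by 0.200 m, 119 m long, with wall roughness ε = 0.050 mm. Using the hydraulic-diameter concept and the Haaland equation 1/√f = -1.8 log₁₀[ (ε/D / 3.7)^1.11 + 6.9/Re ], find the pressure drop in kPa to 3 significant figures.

ΔP ≈ 0.00204 kPa

Hydraulic diameter D_h = 4A/P = 4·(0.424·0.2)/(2·(0.424+0.2)) = 0.3392/1.248 = 0.2718 m.
Re = ρVD_h/μ = 1.3·0.479·0.2718/1.73e-05 = 9783.
ε/D_h = 5e-05/0.2718 = 0.000184; Haaland gives 1/√f = -1.8 log₁₀[1.67e-05+0.000705] = 5.655, so f = 0.03127.
ΔP = f(L/D_h)(ρV²/2) = 0.03127·119/0.2718·0.1491 = 2.042 Pa.
ΔP = 0.00204 kPa.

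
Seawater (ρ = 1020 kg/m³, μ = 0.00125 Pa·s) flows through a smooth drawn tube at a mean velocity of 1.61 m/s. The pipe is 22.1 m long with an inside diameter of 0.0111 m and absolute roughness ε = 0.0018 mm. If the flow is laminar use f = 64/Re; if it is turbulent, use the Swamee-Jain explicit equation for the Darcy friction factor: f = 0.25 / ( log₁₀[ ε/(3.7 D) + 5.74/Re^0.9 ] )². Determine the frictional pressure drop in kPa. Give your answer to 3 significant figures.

Reynolds number Re = ρVD/μ = 1020 · 1.61 · 0.0111 / 0.00125 = 1.458e+04.
Re > 4000 → turbulent. Relative roughness ε/D = 1.8e-06/0.0111 = 0.000162. Swamee-Jain: f = 0.25/(log₁₀[0.000162/3.7 + 5.74/1.458e+04^0.9])² = 0.25/(log₁₀[4.38e-05 + 0.00103])² = 0.25/(-2.97)² = 0.02833.
Darcy-Weisbach: ΔP = f(L/D)(ρV²/2) = 0.02833·(22.1/0.0111)·(1020·1.61²/2) = 0.02833·1991·1322 = 7.458e+04 Pa.
ΔP = 7.458e+04 Pa = 74.6 kPa.

ΔP ≈ 74.6 kPa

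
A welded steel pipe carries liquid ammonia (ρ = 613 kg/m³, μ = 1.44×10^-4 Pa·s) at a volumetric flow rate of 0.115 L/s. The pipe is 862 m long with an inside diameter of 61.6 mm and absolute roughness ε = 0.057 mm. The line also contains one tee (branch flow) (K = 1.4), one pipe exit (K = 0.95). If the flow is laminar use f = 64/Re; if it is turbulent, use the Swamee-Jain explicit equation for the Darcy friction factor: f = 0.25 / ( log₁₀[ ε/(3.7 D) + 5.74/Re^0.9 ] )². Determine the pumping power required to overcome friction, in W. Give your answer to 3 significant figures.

Q = 0.115 L/s = 0.115/1000 = 0.000115 m³/s.
Cross-sectional area A = πD²/4 = π(0.0616)²/4 = 0.00298 m²; mean velocity V = Q/A = 0.000115/0.00298 = 0.03859 m/s.
Reynolds number Re = ρVD/μ = 613 · 0.03859 · 0.0616 / 0.000144 = 1.012e+04.
Re > 4000 → turbulent. Relative roughness ε/D = 5.7e-05/0.0616 = 0.000925. Swamee-Jain: f = 0.25/(log₁₀[0.000925/3.7 + 5.74/1.012e+04^0.9])² = 0.25/(log₁₀[0.00025 + 0.00143])² = 0.25/(-2.776)² = 0.03245.
Total minor-loss coefficient ΣK = 1·1.4 + 1·0.95 = 2.35.
ΔP = [f·L/D + ΣK]·(ρV²/2) = [0.03245·862/0.0616 + 2.35]·(613·0.03859²/2) = [454.1 + 2.35]·0.4564 = 208.3 Pa.
Pumping power P = QΔP = 0.000115·208.3 = 0.02396 W = 0.0240 W.

P ≈ 0.0240 W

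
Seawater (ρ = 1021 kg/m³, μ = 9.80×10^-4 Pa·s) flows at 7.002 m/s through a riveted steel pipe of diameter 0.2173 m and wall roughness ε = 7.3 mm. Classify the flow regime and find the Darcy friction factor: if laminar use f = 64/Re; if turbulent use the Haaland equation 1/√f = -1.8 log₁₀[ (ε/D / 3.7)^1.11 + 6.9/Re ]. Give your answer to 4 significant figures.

f ≈ 0.06010

Re = ρVD/μ = 1021·7.002·0.2173/0.00098 = 1.585e+06.
Re > 4000 → turbulent. ε/D = 0.0073/0.2173 = 0.0336; Haaland: 1/√f = -1.8 log₁₀[0.00541 + 4.35e-06] = 4.079, so f = 0.0601.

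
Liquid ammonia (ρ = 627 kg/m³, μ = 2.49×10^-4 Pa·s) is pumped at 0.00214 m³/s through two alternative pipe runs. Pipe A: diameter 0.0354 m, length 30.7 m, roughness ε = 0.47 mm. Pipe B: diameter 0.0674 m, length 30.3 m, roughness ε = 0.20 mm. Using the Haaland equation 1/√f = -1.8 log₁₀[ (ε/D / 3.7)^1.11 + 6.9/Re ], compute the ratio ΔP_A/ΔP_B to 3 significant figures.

ΔP_A/ΔP_B ≈ 39.1

Pipe A: V = Q/A = 0.00214/0.0009842 = 2.174 m/s; Re = 1.938e+05; ε/D = 0.0133; Haaland → f = 0.04215; ΔP_A = f(L/D)(ρV²/2) = 5.417e+04 Pa.
Pipe B: V = Q/A = 0.00214/0.003568 = 0.5998 m/s; Re = 1.018e+05; ε/D = 0.00297; Haaland → f = 0.0273; ΔP_B = f(L/D)(ρV²/2) = 1384 Pa.
ΔP_A/ΔP_B = 5.417e+04/1384 = 39.1.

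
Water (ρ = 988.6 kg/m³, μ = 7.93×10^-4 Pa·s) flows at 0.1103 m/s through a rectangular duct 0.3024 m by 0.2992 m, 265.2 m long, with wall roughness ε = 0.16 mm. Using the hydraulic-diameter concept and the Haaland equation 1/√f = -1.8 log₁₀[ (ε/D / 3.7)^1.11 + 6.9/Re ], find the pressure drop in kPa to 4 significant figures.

ΔP ≈ 0.1225 kPa

Hydraulic diameter D_h = 4A/P = 4·(0.3024·0.2992)/(2·(0.3024+0.2992)) = 0.3619/1.203 = 0.3008 m.
Re = ρVD_h/μ = 988.6·0.1103·0.3008/0.000793 = 4.136e+04.
ε/D_h = 0.00016/0.3008 = 0.000532; Haaland gives 1/√f = -1.8 log₁₀[5.43e-05+0.000167] = 6.58, so f = 0.0231.
ΔP = f(L/D_h)(ρV²/2) = 0.0231·265.2/0.3008·6.014 = 122.5 Pa.
ΔP = 0.1225 kPa.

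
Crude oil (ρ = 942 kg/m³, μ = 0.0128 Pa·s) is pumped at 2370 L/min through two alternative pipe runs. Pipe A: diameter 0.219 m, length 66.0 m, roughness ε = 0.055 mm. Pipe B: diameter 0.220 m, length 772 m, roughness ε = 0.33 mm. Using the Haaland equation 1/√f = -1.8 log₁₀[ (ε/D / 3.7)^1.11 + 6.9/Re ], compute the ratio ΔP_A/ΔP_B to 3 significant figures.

Pipe A: V = Q/A = 0.0395/0.03767 = 1.049 m/s; Re = 1.69e+04; ε/D = 0.000251; Haaland → f = 0.02726; ΔP_A = f(L/D)(ρV²/2) = 4255 Pa.
Pipe B: V = Q/A = 0.0395/0.03801 = 1.039 m/s; Re = 1.682e+04; ε/D = 0.0015; Haaland → f = 0.02949; ΔP_B = f(L/D)(ρV²/2) = 5.262e+04 Pa.
ΔP_A/ΔP_B = 4255/5.262e+04 = 0.0809.

ΔP_A/ΔP_B ≈ 0.0809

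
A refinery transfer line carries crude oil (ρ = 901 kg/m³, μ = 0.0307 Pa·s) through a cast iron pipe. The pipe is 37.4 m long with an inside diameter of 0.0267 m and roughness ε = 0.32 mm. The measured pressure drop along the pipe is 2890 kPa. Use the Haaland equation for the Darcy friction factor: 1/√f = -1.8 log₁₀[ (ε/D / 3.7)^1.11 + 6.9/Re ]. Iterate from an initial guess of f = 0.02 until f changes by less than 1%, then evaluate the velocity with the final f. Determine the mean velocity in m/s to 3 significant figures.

Rearranging Darcy-Weisbach: V = √(2·ΔP·D/(f·L·ρ)). With ε/D = 0.00032/0.0267 = 0.012, iterate starting from f = 0.02:
  f = 0.02 → V = √(2·2.89e+06·0.0267/(0.02·37.4·901)) = 15.13 m/s; Re = ρVD/μ = 1.186e+04; f → 0.04438
  f = 0.04438 → V = 10.16 m/s; Re = 7960; f → 0.04613
  f = 0.04613 → V = 9.963 m/s; Re = 7807; f → 0.04624
Converged (Δf/f < 1%). With the final f = 0.04624: V = √(2·2.89e+06·0.0267/(0.04624·37.4·901)) = 9.953 m/s.

V ≈ 9.95 m/s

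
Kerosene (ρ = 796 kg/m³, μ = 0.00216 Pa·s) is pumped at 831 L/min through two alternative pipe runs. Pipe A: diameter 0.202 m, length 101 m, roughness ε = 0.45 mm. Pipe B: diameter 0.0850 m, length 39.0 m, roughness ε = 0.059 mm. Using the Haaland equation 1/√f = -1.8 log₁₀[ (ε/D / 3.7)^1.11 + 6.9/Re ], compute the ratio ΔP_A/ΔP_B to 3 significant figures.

Pipe A: V = Q/A = 0.01385/0.03205 = 0.4322 m/s; Re = 3.217e+04; ε/D = 0.00223; Haaland → f = 0.02803; ΔP_A = f(L/D)(ρV²/2) = 1042 Pa.
Pipe B: V = Q/A = 0.01385/0.005675 = 2.441 m/s; Re = 7.645e+04; ε/D = 0.000694; Haaland → f = 0.02152; ΔP_B = f(L/D)(ρV²/2) = 2.341e+04 Pa.
ΔP_A/ΔP_B = 1042/2.341e+04 = 0.0445.

ΔP_A/ΔP_B ≈ 0.0445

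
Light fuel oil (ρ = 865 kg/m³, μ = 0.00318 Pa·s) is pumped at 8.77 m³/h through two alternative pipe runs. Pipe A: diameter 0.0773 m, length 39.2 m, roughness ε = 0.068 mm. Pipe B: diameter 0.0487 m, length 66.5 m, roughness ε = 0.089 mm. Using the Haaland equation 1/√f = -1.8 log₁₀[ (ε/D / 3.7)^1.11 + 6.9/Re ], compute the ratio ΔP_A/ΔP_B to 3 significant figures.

Pipe A: V = Q/A = 0.002436/0.004693 = 0.5191 m/s; Re = 1.091e+04; ε/D = 0.00088; Haaland → f = 0.03134; ΔP_A = f(L/D)(ρV²/2) = 1852 Pa.
Pipe B: V = Q/A = 0.002436/0.001863 = 1.308 m/s; Re = 1.732e+04; ε/D = 0.00183; Haaland → f = 0.02989; ΔP_B = f(L/D)(ρV²/2) = 3.02e+04 Pa.
ΔP_A/ΔP_B = 1852/3.02e+04 = 0.0613.

ΔP_A/ΔP_B ≈ 0.0613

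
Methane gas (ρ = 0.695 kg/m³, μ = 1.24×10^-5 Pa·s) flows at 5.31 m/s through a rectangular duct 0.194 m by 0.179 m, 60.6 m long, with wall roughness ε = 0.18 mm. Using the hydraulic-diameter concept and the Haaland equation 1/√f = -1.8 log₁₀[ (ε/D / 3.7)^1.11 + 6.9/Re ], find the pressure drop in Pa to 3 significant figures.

Hydraulic diameter D_h = 4A/P = 4·(0.194·0.179)/(2·(0.194+0.179)) = 0.1389/0.746 = 0.1862 m.
Re = ρVD_h/μ = 0.695·5.31·0.1862/1.24e-05 = 5.542e+04.
ε/D_h = 0.00018/0.1862 = 0.000967; Haaland gives 1/√f = -1.8 log₁₀[0.000105+0.000125] = 6.549, so f = 0.02332.
ΔP = f(L/D_h)(ρV²/2) = 0.02332·60.6/0.1862·9.798 = 74.35 Pa.

ΔP ≈ 74.3 Pa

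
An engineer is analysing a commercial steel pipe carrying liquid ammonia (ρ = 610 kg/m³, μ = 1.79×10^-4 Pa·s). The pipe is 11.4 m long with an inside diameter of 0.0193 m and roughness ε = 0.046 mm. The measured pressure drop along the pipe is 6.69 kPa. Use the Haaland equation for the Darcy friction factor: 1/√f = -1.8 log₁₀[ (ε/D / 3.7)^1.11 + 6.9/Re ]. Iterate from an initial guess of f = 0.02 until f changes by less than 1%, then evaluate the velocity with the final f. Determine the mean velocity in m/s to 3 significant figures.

V ≈ 1.19 m/s

Rearranging Darcy-Weisbach: V = √(2·ΔP·D/(f·L·ρ)). With ε/D = 4.6e-05/0.0193 = 0.00238, iterate starting from f = 0.02:
  f = 0.02 → V = √(2·6690·0.0193/(0.02·11.4·610)) = 1.363 m/s; Re = ρVD/μ = 8.962e+04; f → 0.0261
  f = 0.0261 → V = 1.193 m/s; Re = 7.845e+04; f → 0.0263
Converged (Δf/f < 1%). With the final f = 0.0263: V = √(2·6690·0.0193/(0.0263·11.4·610)) = 1.188 m/s.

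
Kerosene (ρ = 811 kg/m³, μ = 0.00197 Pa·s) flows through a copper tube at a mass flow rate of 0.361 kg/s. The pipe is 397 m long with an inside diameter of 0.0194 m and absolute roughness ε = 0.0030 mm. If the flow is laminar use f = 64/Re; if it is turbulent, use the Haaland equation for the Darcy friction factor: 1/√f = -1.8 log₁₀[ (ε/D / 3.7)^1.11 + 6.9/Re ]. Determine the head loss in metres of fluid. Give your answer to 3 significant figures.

h_f ≈ 69.9 m

A = πD²/4 = π(0.0194)²/4 = 0.0002956 m²; mean velocity V = ṁ/(ρA) = 0.361/(811 · 0.0002956) = 1.506 m/s.
Reynolds number Re = ρVD/μ = 811 · 1.506 · 0.0194 / 0.00197 = 1.203e+04.
Re > 4000 → turbulent. Relative roughness ε/D = 3e-06/0.0194 = 0.000155. Haaland: 1/√f = -1.8 log₁₀[(0.000155/3.7)^1.11 + 6.9/1.203e+04] = -1.8 log₁₀[1.38e-05 + 0.000574] = 5.816, so f = 0.02957.
Darcy-Weisbach: ΔP = f(L/D)(ρV²/2) = 0.02957·(397/0.0194)·(811·1.506²/2) = 0.02957·2.046e+04·919.6 = 5.564e+05 Pa.
Head loss h_f = ΔP/(ρg) = 5.564e+05/(811·9.81) = 69.9 m.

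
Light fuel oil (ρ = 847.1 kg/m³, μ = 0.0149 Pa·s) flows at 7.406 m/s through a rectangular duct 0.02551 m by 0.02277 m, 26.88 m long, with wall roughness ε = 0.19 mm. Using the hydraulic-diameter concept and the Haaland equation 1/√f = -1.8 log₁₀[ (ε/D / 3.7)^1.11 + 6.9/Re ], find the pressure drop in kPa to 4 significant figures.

ΔP ≈ 1057 kPa

Hydraulic diameter D_h = 4A/P = 4·(0.02551·0.02277)/(2·(0.02551+0.02277)) = 0.002323/0.09656 = 0.02406 m.
Re = ρVD_h/μ = 847.1·7.406·0.02406/0.0149 = 1.013e+04.
ε/D_h = 0.00019/0.02406 = 0.0079; Haaland gives 1/√f = -1.8 log₁₀[0.00108+0.000681] = 4.955, so f = 0.04072.
ΔP = f(L/D_h)(ρV²/2) = 0.04072·26.88/0.02406·2.323e+04 = 1.057e+06 Pa.
ΔP = 1057 kPa.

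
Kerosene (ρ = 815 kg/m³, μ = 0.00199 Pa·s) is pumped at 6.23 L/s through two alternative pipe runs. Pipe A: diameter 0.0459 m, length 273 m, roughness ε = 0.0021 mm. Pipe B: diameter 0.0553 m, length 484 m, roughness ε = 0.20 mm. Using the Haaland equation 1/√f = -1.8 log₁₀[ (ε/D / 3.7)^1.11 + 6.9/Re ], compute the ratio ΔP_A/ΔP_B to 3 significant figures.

ΔP_A/ΔP_B ≈ 0.942

Pipe A: V = Q/A = 0.00623/0.001655 = 3.765 m/s; Re = 7.078e+04; ε/D = 4.58e-05; Haaland → f = 0.01933; ΔP_A = f(L/D)(ρV²/2) = 6.643e+05 Pa.
Pipe B: V = Q/A = 0.00623/0.002402 = 2.594 m/s; Re = 5.875e+04; ε/D = 0.00362; Haaland → f = 0.02937; ΔP_B = f(L/D)(ρV²/2) = 7.049e+05 Pa.
ΔP_A/ΔP_B = 6.643e+05/7.049e+05 = 0.942.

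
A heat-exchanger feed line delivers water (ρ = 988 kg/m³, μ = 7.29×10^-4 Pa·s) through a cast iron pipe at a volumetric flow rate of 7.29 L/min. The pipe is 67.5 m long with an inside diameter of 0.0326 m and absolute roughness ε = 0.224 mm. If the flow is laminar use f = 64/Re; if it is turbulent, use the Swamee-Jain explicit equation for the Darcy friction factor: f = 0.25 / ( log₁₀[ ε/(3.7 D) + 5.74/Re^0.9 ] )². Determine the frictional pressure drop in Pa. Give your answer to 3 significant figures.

ΔP ≈ 942 Pa

Q = 7.29 L/min = 7.29/60000 = 0.0001215 m³/s.
Cross-sectional area A = πD²/4 = π(0.0326)²/4 = 0.0008347 m²; mean velocity V = Q/A = 0.0001215/0.0008347 = 0.1456 m/s.
Reynolds number Re = ρVD/μ = 988 · 0.1456 · 0.0326 / 0.000729 = 6431.
Re > 4000 → turbulent. Relative roughness ε/D = 0.000224/0.0326 = 0.00687. Swamee-Jain: f = 0.25/(log₁₀[0.00687/3.7 + 5.74/6431^0.9])² = 0.25/(log₁₀[0.00186 + 0.00215])² = 0.25/(-2.398)² = 0.04349.
Darcy-Weisbach: ΔP = f(L/D)(ρV²/2) = 0.04349·(67.5/0.0326)·(988·0.1456²/2) = 0.04349·2071·10.47 = 942.5 Pa.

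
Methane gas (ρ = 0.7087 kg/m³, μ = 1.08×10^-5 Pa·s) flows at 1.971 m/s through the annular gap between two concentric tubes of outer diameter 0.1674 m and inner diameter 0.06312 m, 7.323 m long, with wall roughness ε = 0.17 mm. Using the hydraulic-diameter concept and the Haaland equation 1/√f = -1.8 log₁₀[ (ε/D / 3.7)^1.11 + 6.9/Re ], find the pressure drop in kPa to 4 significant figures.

Hydraulic diameter D_h = 4A/P = D_o - D_i = 0.1674 - 0.06312 = 0.1043 m.
Re = ρVD_h/μ = 0.7087·1.971·0.1043/1.08e-05 = 1.349e+04.
ε/D_h = 0.00017/0.1043 = 0.00163; Haaland gives 1/√f = -1.8 log₁₀[0.000188+0.000512] = 5.679, so f = 0.03101.
ΔP = f(L/D_h)(ρV²/2) = 0.03101·7.323/0.1043·1.377 = 2.998 Pa.
ΔP = 0.002998 kPa.

ΔP ≈ 0.002998 kPa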